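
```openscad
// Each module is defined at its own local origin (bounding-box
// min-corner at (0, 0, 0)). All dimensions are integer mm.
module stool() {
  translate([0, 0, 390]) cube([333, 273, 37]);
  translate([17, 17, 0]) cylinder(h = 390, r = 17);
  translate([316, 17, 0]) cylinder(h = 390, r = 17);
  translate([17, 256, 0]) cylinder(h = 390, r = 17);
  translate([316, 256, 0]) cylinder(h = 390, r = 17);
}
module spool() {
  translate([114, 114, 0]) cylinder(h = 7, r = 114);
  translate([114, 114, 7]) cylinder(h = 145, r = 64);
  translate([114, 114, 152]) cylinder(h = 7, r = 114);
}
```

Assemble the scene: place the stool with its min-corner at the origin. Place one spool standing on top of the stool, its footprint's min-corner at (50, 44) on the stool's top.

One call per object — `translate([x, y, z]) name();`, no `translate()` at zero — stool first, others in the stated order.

stool();
translate([50, 44, 427]) spool();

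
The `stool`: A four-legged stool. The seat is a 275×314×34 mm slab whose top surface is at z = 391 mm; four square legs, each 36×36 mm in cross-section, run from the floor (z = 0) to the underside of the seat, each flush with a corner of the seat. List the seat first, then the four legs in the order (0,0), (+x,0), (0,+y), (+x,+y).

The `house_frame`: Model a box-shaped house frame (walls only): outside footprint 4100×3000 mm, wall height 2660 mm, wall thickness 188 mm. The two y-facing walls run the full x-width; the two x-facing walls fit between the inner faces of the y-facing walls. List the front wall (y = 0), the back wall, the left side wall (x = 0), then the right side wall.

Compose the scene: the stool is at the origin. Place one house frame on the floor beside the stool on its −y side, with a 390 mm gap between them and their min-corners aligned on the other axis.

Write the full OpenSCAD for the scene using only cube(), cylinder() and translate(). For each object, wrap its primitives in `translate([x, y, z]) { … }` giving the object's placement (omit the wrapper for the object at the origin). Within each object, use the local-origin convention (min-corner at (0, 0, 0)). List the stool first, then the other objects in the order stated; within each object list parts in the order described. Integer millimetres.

translate([0, 0, 357]) cube([275, 314, 34]);
cube([36, 36, 357]);
translate([239, 0, 0]) cube([36, 36, 357]);
translate([0, 278, 0]) cube([36, 36, 357]);
translate([239, 278, 0]) cube([36, 36, 357]);
translate([0, -3390, 0]) {
  cube([4100, 188, 2660]);
  translate([0, 2812, 0]) cube([4100, 188, 2660]);
  translate([0, 188, 0]) cube([188, 2624, 2660]);
  translate([3912, 188, 0]) cube([188, 2624, 2660]);
}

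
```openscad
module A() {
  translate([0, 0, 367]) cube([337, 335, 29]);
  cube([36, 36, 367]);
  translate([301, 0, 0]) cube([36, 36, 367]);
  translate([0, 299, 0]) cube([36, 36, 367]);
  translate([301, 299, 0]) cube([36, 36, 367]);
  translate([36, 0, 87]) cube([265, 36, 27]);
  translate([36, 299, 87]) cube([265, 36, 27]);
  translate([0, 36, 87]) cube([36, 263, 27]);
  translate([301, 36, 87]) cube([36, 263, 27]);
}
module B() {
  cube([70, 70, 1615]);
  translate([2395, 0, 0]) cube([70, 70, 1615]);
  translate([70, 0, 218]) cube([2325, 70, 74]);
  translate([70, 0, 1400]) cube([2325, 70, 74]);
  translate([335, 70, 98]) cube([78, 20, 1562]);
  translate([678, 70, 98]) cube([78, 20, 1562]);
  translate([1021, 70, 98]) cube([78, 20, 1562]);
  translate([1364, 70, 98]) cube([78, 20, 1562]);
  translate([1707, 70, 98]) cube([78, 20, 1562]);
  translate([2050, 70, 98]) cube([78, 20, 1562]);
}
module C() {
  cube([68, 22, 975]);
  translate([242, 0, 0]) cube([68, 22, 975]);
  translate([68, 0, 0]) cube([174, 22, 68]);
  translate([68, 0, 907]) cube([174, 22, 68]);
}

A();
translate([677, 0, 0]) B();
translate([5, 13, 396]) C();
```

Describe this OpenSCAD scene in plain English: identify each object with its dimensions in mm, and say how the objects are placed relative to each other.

A is a four-legged stool. The seat is a 337×335×29 mm slab whose top surface is at z = 396 mm; four square legs, each 36×36 mm in cross-section, run from the floor (z = 0) to the underside of the seat, each flush with a corner of the seat. Four stretchers, 36 mm wide and 27 mm tall, connect adjacent legs with their undersides at z = 87 mm, each running between the inner faces of the legs it joins and aligned with the legs' outer faces on the other axis.

B is a fence section. Two 70×70 mm posts, 1615 mm tall, stand on the floor with a clear span of 2325 mm between their inner faces. Two horizontal rails of 70×74 mm section span the gap between the posts with their undersides at z = 218 mm and z = 1400 mm, flush with the posts' −y face. 6 pickets, each 78 mm wide, 20 mm thick and 1562 mm tall, are fixed to the +y face of the rails with their bottoms at z = 98 mm, evenly spaced across the span with equal gaps (rounded down to the nearest mm) at the −x end and between each pair — any rounding remainder accumulates at the +x end.

C is a picture frame with a 174×839 mm rectangular opening (x by z) and a uniform 68 mm border on every side. Frame depth is 22 mm along y. It is built from two vertical stiles running the full outside height and two horizontal rails spanning the gap between the stiles.

The fence section is on the floor beside the stool on its +x side. The picture frame is on top of the stool.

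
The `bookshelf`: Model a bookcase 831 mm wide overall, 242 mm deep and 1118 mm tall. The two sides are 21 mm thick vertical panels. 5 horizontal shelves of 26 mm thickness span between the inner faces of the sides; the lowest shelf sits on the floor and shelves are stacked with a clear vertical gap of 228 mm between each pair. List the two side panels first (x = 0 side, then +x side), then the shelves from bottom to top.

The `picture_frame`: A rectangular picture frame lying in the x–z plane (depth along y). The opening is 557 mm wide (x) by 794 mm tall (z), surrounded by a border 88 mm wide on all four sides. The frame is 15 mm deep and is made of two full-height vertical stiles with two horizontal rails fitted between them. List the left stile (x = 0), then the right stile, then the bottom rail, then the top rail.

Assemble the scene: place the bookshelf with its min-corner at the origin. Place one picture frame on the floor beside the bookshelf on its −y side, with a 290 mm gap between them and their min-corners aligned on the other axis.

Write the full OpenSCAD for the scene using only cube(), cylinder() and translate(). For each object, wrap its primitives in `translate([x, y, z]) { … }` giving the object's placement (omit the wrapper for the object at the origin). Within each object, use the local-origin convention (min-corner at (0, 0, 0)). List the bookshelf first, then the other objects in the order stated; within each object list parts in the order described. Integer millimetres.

cube([21, 242, 1118]);
translate([810, 0, 0]) cube([21, 242, 1118]);
translate([21, 0, 0]) cube([789, 242, 26]);
translate([21, 0, 254]) cube([789, 242, 26]);
translate([21, 0, 508]) cube([789, 242, 26]);
translate([21, 0, 762]) cube([789, 242, 26]);
translate([21, 0, 1016]) cube([789, 242, 26]);
translate([0, -305, 0]) {
  cube([88, 15, 970]);
  translate([645, 0, 0]) cube([88, 15, 970]);
  translate([88, 0, 0]) cube([557, 15, 88]);
  translate([88, 0, 882]) cube([557, 15, 88]);
}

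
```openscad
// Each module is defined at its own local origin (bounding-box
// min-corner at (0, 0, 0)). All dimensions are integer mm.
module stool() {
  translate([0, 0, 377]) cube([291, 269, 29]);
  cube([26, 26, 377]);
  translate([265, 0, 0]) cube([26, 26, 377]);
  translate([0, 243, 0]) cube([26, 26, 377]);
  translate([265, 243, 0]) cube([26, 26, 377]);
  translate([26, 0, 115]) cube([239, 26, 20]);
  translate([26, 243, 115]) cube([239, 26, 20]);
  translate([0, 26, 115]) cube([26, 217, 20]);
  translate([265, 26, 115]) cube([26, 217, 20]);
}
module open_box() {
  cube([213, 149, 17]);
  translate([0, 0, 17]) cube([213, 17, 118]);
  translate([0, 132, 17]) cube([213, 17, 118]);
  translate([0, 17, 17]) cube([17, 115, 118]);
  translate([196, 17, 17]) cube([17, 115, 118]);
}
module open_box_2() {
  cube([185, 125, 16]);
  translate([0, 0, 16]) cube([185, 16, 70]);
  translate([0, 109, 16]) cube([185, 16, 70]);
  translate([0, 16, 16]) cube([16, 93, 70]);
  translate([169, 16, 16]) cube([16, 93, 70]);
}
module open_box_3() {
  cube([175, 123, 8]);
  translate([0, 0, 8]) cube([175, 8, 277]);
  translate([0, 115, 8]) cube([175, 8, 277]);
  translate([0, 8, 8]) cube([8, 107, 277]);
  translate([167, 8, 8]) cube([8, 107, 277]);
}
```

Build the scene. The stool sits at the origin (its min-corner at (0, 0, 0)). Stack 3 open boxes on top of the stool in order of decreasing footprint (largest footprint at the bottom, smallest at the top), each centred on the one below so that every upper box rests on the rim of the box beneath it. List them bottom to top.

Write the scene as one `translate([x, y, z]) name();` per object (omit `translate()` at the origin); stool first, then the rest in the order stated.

stool();
translate([39, 60, 406]) open_box();
translate([53, 72, 541]) open_box_2();
translate([58, 73, 627]) open_box_3();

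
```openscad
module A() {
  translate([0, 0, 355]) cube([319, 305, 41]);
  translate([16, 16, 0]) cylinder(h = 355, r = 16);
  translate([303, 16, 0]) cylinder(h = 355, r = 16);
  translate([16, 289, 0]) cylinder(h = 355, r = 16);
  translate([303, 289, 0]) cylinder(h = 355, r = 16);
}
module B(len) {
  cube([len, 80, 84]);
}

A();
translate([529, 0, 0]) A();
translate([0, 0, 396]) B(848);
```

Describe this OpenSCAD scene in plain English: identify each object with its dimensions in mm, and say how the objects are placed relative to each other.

A is a four-legged stool. The seat is a 319×305×41 mm slab whose top surface is at z = 396 mm; four round legs, each 32 mm in diameter, run from the floor (z = 0) to the underside of the seat, each leg's axis is inset half a diameter from the nearest pair of seat edges (so the leg's bounding box is flush with the corner).

B is a rectangular beam 848 mm long (x), 80 mm deep (y), 84 mm thick (z).

The beam spans the tops of two stools placed 210 mm apart, resting at z = 396 mm.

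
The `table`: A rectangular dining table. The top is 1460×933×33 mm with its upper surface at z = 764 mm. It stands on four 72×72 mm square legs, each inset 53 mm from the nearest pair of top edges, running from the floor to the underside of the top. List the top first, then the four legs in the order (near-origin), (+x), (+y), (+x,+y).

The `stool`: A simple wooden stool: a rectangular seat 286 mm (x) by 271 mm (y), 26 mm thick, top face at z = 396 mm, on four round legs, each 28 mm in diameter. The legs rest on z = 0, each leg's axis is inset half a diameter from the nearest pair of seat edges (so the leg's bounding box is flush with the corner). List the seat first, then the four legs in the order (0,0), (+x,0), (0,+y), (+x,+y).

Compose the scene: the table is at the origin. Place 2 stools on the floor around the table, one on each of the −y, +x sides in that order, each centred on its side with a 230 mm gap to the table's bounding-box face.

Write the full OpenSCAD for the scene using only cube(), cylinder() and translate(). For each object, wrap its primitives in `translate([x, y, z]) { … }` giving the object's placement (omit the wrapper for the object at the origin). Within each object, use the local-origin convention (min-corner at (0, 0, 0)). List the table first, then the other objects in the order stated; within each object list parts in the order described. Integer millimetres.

translate([0, 0, 731]) cube([1460, 933, 33]);
translate([53, 53, 0]) cube([72, 72, 731]);
translate([1335, 53, 0]) cube([72, 72, 731]);
translate([53, 808, 0]) cube([72, 72, 731]);
translate([1335, 808, 0]) cube([72, 72, 731]);
translate([587, -501, 0]) {
  translate([0, 0, 370]) cube([286, 271, 26]);
  translate([14, 14, 0]) cylinder(h = 370, r = 14);
  translate([272, 14, 0]) cylinder(h = 370, r = 14);
  translate([14, 257, 0]) cylinder(h = 370, r = 14);
  translate([272, 257, 0]) cylinder(h = 370, r = 14);
}
translate([1690, 331, 0]) {
  translate([0, 0, 370]) cube([286, 271, 26]);
  translate([14, 14, 0]) cylinder(h = 370, r = 14);
  translate([272, 14, 0]) cylinder(h = 370, r = 14);
  translate([14, 257, 0]) cylinder(h = 370, r = 14);
  translate([272, 257, 0]) cylinder(h = 370, r = 14);
}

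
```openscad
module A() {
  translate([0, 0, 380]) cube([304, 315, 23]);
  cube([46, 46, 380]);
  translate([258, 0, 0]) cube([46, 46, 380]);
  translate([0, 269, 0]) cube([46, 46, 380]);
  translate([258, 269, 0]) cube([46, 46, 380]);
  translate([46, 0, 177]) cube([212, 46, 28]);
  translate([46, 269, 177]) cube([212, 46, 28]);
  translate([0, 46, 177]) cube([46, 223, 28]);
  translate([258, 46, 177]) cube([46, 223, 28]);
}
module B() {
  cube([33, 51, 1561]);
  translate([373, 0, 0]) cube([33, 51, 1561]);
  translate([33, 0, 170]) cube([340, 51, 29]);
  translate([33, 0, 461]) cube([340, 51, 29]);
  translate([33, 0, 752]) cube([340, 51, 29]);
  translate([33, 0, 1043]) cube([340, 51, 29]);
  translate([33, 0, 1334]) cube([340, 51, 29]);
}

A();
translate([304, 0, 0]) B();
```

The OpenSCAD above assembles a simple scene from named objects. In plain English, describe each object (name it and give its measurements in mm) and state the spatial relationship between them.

A is a four-legged stool. The seat is 304×315 mm, 23 mm thick, top at z = 403 mm. It stands on four square legs, each 46×46 mm in cross-section, from z = 0 to the seat underside, each flush with a corner of the seat. Four stretchers, 46 mm wide and 28 mm tall, connect adjacent legs with their undersides at z = 177 mm, each running between the inner faces of the legs it joins and aligned with the legs' outer faces on the other axis.

B is a straight ladder. Two 33×51 mm vertical rails, 1561 mm tall, stand 406 mm apart (outside-to-outside) with their front faces coplanar on the −y side. 5 rungs, each 51 mm deep and 29 mm tall, span between the inner faces of the rails, front faces flush with the rails. The lowest rung's underside is at z = 170 mm and rungs are spaced 291 mm apart (underside to underside).

The ladder is against the stool's +x side, with their −y faces flush.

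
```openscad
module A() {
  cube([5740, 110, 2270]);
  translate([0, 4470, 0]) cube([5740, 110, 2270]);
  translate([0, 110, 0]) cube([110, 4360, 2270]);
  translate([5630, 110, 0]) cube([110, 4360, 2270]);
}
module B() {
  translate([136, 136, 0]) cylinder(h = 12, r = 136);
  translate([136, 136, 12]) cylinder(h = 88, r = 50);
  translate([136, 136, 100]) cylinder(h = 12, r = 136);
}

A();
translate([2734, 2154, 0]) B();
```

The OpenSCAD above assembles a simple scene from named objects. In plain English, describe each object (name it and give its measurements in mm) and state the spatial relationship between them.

A is a box-shaped house frame (walls only): outside footprint 5740×4580 mm, wall height 2270 mm, wall thickness 110 mm. The two y-facing walls run the full x-width; the two x-facing walls fit between the inner faces of the y-facing walls.

B is a spool: two coaxial disc flanges of radius 136 mm and thickness 12 mm, joined by a core cylinder of radius 50 mm and height 88 mm. The lower flange rests on z = 0 and the three cylinders share a vertical axis.

The spool sits inside the house frame, centred.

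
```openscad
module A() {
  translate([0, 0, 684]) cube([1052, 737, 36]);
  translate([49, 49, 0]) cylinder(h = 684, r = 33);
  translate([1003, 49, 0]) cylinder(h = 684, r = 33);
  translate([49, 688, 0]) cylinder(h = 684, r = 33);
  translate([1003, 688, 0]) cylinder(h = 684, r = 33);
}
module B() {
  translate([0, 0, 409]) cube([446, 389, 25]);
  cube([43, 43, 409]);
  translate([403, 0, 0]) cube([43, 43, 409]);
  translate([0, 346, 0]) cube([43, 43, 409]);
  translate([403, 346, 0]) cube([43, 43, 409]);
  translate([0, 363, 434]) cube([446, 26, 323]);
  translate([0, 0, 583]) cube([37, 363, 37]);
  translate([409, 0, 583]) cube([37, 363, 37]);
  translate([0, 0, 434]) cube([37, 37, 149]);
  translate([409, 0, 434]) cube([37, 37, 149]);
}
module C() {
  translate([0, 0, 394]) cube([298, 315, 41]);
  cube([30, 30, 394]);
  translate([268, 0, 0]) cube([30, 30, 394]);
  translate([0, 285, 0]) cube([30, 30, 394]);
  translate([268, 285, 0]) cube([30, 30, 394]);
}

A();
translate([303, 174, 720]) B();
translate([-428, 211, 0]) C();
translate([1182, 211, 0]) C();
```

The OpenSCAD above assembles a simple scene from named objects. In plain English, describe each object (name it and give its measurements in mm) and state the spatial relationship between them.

A is a table with a 1052×737 mm rectangular top, 36 mm thick, top surface at z = 720 mm, supported by four round legs of 66 mm diameter, each leg's bounding box inset 16 mm from the nearest pair of top edges, running from the floor.

B is a chair. The seat is a 446×389×25 mm slab with its top at z = 434 mm, on four 43×43 mm corner legs (flush with the seat edges, standing on z = 0). A flat backrest 26 mm thick, 323 mm tall, spans the full seat width and rises from the seat top along its +y edge, rear face flush with the rear of the seat. Two armrests of 37×37 mm section run along each side from the seat's front edge to the front of the backrest, top faces 186 mm above the seat top and outer faces flush with the seat's x-edges; a 37×37 mm post under the front of each armrest stands on the seat at the front corner.

C is a simple wooden stool: a rectangular seat 298 mm (x) by 315 mm (y), 41 mm thick, top face at z = 435 mm, on four square legs, each 30×30 mm in cross-section. The legs rest on z = 0, each flush with a corner of the seat.

The chair is on top of the table, centred. Two stools sit around the table at the −x, +x sides.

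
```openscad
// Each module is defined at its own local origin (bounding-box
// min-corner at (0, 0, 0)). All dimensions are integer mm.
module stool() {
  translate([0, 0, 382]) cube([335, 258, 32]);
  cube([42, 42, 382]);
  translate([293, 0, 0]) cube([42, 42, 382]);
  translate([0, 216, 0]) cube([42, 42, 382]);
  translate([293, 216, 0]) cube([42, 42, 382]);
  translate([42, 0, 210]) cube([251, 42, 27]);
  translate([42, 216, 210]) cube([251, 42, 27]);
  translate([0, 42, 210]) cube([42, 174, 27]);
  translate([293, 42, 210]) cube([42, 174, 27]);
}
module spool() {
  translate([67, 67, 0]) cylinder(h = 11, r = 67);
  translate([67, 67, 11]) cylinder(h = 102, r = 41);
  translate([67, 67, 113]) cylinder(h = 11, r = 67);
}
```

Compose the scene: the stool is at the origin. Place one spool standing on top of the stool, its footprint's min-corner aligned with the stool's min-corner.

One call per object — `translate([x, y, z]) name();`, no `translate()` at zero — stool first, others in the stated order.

stool();
translate([0, 0, 414]) spool();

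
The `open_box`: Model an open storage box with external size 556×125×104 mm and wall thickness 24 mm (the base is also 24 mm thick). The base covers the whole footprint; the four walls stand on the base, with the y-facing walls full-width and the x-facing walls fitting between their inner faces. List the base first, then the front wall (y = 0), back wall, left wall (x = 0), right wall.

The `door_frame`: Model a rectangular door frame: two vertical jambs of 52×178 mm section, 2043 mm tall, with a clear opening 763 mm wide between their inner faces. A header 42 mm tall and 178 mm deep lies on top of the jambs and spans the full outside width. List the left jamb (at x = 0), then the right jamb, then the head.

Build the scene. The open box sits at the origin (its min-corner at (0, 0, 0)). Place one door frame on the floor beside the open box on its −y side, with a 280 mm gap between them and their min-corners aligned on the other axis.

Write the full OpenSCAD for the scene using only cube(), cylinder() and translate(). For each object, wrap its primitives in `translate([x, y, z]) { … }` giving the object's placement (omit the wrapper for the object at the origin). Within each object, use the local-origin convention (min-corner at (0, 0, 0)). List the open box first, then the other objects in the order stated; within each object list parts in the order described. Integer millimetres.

cube([556, 125, 24]);
translate([0, 0, 24]) cube([556, 24, 80]);
translate([0, 101, 24]) cube([556, 24, 80]);
translate([0, 24, 24]) cube([24, 77, 80]);
translate([532, 24, 24]) cube([24, 77, 80]);
translate([0, -458, 0]) {
  cube([52, 178, 2043]);
  translate([815, 0, 0]) cube([52, 178, 2043]);
  translate([0, 0, 2043]) cube([867, 178, 42]);
}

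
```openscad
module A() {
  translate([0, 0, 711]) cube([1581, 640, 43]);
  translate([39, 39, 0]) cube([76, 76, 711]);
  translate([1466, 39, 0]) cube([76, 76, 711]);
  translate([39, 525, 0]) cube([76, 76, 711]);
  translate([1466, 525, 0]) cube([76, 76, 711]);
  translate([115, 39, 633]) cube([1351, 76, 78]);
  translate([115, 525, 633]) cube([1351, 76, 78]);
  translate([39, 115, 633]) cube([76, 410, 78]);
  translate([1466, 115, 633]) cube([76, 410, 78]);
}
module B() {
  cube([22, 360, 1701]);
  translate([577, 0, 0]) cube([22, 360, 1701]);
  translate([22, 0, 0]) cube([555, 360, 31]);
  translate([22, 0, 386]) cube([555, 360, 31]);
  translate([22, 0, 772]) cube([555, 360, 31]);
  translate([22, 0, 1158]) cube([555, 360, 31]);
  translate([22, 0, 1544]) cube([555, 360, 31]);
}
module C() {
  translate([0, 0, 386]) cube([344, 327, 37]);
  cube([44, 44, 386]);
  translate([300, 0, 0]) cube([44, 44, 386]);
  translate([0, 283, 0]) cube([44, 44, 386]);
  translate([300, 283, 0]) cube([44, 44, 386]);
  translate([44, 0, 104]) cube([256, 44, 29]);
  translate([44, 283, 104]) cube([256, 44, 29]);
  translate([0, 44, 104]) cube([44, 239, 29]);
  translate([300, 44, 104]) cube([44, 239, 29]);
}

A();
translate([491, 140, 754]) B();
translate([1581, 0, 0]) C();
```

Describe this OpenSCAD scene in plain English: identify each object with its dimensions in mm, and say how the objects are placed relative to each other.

A is a rectangular dining table. The top is 1581×640×43 mm with its upper surface at z = 754 mm. It stands on four 76×76 mm square legs, each inset 39 mm from the nearest pair of top edges, running from the floor to the underside of the top. Four apron rails, 76 mm thick and 78 mm tall, run between adjacent legs with their top edges flush with the underside of the top and their outer faces flush with the legs' outer faces.

B is a bookshelf 599 mm wide overall, 360 mm deep and 1701 mm tall. The two sides are 22 mm thick vertical panels. 5 horizontal shelves of 31 mm thickness span between the inner faces of the sides; the lowest shelf sits on the floor and shelves are stacked with a clear vertical gap of 355 mm between each pair.

C is a four-legged stool. The seat is a 344×327×37 mm slab whose top surface is at z = 423 mm; four square legs, each 44×44 mm in cross-section, run from the floor (z = 0) to the underside of the seat, each flush with a corner of the seat. Four stretchers, 44 mm wide and 29 mm tall, connect adjacent legs with their undersides at z = 104 mm, each running between the inner faces of the legs it joins and aligned with the legs' outer faces on the other axis.

The bookshelf is on top of the table, centred. The stool is against the table's +x side, with their −y faces flush.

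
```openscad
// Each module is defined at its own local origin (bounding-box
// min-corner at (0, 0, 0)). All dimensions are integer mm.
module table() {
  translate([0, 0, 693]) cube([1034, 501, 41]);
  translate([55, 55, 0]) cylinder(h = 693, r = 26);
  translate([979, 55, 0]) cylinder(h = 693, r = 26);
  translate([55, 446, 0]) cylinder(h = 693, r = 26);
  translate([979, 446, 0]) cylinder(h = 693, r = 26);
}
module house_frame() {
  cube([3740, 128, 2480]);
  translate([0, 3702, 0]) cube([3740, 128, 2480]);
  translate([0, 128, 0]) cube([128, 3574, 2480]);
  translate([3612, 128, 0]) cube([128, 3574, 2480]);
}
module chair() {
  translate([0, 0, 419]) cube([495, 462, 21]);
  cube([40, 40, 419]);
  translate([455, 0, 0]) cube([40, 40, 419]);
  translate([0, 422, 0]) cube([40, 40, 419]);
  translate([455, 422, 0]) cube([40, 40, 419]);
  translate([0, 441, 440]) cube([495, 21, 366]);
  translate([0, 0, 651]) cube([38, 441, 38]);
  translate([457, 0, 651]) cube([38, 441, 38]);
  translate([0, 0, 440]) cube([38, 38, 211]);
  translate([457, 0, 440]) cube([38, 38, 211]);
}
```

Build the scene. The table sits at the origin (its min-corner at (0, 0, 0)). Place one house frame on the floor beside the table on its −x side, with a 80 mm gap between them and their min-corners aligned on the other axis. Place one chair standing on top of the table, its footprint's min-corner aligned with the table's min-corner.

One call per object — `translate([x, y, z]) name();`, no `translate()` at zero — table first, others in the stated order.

table();
translate([-3820, 0, 0]) house_frame();
translate([0, 0, 734]) chair();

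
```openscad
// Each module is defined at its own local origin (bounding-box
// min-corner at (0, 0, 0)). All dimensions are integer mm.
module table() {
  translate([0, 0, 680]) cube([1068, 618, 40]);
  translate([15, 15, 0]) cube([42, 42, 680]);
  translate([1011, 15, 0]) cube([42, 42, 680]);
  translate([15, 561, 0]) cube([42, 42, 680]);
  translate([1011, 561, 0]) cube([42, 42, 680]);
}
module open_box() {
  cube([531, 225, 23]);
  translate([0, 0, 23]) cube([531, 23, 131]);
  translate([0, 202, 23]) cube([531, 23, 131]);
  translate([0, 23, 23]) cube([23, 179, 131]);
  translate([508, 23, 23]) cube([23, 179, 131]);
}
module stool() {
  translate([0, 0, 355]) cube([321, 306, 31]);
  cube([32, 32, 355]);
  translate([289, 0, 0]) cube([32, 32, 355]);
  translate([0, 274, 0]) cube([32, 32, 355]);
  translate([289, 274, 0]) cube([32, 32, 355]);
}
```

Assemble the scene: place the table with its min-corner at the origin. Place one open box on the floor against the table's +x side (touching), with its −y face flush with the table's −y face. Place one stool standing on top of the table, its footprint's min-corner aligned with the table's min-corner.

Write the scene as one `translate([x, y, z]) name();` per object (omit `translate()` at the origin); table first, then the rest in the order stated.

table();
translate([1068, 0, 0]) open_box();
translate([0, 0, 720]) stool();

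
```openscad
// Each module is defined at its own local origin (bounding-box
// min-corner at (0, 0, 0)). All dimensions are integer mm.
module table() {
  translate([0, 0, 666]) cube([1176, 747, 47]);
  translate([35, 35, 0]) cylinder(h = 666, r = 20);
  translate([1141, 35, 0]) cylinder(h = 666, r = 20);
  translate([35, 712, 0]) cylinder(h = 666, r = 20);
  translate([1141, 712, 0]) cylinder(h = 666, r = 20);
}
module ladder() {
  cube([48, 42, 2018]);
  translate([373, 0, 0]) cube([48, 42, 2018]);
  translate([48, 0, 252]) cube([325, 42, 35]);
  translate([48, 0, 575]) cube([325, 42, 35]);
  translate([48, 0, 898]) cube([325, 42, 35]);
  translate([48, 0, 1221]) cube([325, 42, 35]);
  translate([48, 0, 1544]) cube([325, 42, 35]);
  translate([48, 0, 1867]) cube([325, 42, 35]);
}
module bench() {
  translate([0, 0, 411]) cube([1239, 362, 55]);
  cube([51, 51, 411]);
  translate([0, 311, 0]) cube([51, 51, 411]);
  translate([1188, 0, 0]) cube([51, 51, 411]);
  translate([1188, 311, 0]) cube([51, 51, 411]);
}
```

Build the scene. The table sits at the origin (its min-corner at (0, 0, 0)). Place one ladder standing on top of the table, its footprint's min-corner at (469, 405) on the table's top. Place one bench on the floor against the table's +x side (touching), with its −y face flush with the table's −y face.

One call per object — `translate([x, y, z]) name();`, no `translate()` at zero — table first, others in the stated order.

table();
translate([469, 405, 713]) ladder();
translate([1176, 0, 0]) bench();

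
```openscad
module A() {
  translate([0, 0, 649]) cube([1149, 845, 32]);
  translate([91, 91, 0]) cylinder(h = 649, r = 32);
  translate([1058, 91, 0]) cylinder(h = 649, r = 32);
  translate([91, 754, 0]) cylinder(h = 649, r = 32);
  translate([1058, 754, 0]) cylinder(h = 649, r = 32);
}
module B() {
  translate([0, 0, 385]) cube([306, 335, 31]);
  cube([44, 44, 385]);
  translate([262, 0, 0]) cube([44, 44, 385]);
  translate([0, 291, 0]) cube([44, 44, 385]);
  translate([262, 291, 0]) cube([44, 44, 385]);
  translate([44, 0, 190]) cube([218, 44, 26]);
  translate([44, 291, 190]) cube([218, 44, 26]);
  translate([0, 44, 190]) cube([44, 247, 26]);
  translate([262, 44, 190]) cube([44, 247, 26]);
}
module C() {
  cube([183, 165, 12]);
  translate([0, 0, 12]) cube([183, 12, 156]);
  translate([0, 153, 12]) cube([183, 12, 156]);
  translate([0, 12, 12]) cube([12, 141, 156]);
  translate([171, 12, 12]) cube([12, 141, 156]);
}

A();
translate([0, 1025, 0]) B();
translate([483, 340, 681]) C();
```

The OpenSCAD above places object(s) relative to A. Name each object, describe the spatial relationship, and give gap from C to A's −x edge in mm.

A is a table. B is a stool. C is an open box. The stool is on the floor beside the table on its +y side. The open box is on top of the table, centred. The gap from the open box to the table's −x edge is 483 mm.

The open box's min-x is at 483; the table's min-x is 0; gap = 483 mm.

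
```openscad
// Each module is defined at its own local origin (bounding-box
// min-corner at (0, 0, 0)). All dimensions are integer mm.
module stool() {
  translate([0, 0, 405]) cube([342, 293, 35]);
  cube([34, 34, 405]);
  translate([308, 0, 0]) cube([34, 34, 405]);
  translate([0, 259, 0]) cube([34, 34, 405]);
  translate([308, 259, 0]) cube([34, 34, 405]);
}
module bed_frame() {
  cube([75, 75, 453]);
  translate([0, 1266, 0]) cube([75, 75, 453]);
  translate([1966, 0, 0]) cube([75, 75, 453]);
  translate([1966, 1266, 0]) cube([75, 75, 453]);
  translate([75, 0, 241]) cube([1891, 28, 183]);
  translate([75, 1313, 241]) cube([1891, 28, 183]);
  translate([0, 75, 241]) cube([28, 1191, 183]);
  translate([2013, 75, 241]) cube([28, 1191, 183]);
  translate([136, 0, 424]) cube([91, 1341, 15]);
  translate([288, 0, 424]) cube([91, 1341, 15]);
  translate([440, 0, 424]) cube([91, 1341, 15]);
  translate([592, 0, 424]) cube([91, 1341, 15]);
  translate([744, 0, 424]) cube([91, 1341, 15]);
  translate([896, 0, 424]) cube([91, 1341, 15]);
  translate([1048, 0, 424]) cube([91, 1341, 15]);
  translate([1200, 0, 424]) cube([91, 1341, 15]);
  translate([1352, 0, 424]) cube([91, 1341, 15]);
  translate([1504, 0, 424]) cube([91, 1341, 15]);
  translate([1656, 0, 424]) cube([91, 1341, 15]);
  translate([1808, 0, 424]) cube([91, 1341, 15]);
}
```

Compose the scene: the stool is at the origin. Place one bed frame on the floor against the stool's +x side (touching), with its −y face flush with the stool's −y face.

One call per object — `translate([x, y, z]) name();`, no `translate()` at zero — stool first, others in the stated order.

stool();
translate([342, 0, 0]) bed_frame();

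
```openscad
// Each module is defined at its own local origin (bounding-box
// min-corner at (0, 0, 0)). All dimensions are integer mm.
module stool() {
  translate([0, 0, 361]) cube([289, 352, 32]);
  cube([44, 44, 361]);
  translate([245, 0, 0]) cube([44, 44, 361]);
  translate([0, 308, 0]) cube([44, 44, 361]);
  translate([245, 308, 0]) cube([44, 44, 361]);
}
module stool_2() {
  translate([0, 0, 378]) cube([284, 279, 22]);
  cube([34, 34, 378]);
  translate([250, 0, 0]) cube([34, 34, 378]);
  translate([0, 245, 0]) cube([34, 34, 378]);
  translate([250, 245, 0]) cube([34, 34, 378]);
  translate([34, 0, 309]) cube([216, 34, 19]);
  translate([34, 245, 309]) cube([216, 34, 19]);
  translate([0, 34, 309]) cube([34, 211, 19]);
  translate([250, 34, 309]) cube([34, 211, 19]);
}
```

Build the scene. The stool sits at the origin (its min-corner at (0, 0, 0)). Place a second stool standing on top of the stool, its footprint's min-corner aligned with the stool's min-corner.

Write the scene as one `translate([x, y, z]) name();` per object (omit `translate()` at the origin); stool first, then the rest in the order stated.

stool();
translate([0, 0, 393]) stool_2();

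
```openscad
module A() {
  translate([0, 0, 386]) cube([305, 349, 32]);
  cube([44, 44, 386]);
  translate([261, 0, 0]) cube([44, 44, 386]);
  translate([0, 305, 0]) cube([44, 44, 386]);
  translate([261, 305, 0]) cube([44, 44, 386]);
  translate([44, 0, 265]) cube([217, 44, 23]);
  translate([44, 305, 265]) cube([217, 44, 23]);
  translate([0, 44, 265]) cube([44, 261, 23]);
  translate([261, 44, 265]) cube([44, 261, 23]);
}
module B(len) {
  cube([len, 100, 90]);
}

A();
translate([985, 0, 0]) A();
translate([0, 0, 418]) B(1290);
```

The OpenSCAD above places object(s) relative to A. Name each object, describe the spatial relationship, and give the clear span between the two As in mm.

A is a stool. B is a beam. A beam spans the tops of two stools. The clear span between the two stools is 680 mm.

Second stool starts at x = 985; first ends at x = 305; clear span = 985 − 305 = 680 mm.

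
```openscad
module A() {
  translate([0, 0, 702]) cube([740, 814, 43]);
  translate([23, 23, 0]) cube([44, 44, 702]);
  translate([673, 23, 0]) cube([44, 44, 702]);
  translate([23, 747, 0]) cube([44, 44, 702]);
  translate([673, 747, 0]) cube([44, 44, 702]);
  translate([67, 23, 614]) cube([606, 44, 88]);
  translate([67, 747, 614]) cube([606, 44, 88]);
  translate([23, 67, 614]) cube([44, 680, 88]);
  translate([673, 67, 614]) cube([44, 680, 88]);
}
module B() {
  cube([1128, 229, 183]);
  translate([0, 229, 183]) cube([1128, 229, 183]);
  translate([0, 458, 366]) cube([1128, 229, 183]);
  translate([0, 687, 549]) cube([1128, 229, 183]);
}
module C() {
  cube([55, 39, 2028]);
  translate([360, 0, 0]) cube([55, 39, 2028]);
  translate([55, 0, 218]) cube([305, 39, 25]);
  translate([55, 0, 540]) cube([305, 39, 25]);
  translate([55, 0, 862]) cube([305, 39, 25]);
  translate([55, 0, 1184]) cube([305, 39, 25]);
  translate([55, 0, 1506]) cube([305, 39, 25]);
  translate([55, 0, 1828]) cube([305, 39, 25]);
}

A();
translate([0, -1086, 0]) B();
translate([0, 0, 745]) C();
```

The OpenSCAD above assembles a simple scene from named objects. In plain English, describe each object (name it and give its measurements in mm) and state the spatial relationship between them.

A is a table: top 740 mm (x) × 814 mm (y), 43 mm thick, upper face at z = 745 mm, on four 44×44 mm square legs, each inset 23 mm from the nearest pair of top edges, running from z = 0 to the bottom of the top. Four apron rails, 44 mm thick and 88 mm tall, run between adjacent legs with their top edges flush with the underside of the top and their outer faces flush with the legs' outer faces.

B is a run of 4 identical solid stair steps. Each tread is 1128×229 mm and each step block is 183 mm high. Step 1 rests on the floor; step k is offset from step 1 by (k−1)×229 mm in y and (k−1)×183 mm in z.

C is a wooden ladder with two side rails of 55×39 mm section and 2028 mm height, set 415 mm apart overall. Between them run 6 rectangular rungs (39 mm deep, 25 mm thick), front faces flush with the rails' −y face. The bottom of the first rung is 218 mm above the floor and each subsequent rung is 322 mm higher than the one below.

The staircase is on the floor beside the table on its −y side. The ladder is on top of the table.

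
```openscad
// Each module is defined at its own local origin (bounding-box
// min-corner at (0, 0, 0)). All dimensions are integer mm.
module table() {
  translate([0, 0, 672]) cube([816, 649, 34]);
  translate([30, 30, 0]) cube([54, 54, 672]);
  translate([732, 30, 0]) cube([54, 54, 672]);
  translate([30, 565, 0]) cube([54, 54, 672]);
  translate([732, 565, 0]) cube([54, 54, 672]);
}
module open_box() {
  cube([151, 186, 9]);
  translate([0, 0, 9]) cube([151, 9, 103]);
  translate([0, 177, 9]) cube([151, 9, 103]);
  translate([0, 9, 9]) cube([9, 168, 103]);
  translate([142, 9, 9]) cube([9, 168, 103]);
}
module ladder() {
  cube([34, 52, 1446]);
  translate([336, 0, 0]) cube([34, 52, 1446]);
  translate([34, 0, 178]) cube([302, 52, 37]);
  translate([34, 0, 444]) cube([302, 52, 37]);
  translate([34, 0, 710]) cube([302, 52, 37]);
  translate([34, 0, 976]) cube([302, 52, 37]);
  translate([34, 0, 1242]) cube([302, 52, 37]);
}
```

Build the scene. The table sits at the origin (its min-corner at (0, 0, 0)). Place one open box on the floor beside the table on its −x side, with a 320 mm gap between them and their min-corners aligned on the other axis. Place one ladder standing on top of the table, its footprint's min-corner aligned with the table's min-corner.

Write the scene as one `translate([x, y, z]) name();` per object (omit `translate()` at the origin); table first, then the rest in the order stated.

table();
translate([-471, 0, 0]) open_box();
translate([0, 0, 706]) ladder();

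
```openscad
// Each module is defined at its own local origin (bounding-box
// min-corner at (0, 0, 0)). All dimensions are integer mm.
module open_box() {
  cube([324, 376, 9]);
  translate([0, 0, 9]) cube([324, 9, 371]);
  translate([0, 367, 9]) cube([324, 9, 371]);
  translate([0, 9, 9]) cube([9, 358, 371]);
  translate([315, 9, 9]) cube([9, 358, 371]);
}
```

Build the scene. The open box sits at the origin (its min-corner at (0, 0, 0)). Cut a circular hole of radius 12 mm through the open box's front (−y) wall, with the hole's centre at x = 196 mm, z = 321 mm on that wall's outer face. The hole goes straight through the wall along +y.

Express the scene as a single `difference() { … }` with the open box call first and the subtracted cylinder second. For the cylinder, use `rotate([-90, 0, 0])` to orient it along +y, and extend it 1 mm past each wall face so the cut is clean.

difference() {
  open_box();
  translate([196, -1, 321]) rotate([-90, 0, 0]) cylinder(h = 11, r = 12);
}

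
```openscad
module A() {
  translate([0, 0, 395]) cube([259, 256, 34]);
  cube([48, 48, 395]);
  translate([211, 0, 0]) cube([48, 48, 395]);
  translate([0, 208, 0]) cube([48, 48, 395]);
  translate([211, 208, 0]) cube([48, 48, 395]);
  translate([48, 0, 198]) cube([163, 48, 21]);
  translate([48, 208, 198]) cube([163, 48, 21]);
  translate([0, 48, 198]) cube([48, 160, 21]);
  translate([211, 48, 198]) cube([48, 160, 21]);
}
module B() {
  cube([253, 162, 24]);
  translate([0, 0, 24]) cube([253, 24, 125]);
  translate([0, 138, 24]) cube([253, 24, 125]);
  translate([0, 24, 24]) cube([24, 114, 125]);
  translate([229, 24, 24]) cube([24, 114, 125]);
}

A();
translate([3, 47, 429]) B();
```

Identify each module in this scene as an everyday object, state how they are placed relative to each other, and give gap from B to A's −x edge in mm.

A is a stool. B is an open box. The open box is on top of the stool, centred. The gap from the open box to the stool's −x edge is 3 mm.

The open box's min-x is at 3; the stool's min-x is 0; gap = 3 mm.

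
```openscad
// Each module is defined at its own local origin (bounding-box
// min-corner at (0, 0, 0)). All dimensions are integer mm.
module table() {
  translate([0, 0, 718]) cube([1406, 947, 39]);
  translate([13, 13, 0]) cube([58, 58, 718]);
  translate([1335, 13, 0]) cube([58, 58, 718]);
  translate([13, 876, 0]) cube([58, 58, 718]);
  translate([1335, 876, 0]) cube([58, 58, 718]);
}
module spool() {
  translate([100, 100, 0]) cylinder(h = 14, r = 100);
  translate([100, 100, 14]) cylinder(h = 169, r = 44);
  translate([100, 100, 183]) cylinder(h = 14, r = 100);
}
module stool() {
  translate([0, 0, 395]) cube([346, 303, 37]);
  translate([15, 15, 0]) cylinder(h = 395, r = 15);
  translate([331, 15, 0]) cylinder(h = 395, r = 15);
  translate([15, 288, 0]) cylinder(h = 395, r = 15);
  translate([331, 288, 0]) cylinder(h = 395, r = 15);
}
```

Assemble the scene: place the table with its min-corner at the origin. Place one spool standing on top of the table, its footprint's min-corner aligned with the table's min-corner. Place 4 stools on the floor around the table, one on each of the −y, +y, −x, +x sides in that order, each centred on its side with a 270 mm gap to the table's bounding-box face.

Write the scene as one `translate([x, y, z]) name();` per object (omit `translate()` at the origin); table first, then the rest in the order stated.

table();
translate([0, 0, 757]) spool();
translate([530, -573, 0]) stool();
translate([530, 1217, 0]) stool();
translate([-616, 322, 0]) stool();
translate([1676, 322, 0]) stool();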